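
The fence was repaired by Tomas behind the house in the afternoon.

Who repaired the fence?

Tomas

'Tomas' marks the agent of the repairing event.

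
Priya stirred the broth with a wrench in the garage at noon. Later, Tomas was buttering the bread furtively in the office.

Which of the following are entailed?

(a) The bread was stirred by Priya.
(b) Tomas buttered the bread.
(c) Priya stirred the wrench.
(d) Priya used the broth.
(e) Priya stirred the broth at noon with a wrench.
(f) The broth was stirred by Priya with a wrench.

(e), (f)

(a) Not entailed — Priya stirred the broth, not the bread; the bread belongs to the buttering event.
(b) Not entailed — 'was buttering' is progressive on an accomplishment; it does not entail the completed 'buttered'.
(c) Not entailed — the wrench is the instrument, not what was stirred.
(d) Not entailed — the broth is the patient, not an instrument — Priya used a wrench.
(e) Entailed — every conjunct here is already in the original stirring event.
(f) Entailed — dropping 'in the garage', 'at noon' leaves a sub-description the original still satisfies.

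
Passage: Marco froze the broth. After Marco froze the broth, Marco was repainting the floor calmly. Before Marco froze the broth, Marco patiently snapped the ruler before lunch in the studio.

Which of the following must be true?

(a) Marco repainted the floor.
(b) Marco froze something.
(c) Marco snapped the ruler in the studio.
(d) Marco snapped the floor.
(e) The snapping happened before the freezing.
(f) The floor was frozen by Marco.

(b), (c), (e)

(a) Not entailed — 'was repainting' is progressive on an accomplishment; it does not entail the completed 'repainted'.
(b) Entailed — the original entails any weakening of itself; this just generalizes the patient.
(c) Entailed — this follows by dropping conjuncts from the snapping event's description.
(d) Not entailed — Marco snapped the ruler, not the floor; the floor belongs to the repainting event.
(e) Entailed — the narrative places the snapping before the freezing.
(f) Not entailed — Marco froze the broth, not the floor; the floor belongs to the repainting event.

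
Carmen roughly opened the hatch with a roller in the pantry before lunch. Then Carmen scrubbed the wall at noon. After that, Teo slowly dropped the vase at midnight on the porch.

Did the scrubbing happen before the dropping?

yes

The narrative orders the scrubbing before the dropping.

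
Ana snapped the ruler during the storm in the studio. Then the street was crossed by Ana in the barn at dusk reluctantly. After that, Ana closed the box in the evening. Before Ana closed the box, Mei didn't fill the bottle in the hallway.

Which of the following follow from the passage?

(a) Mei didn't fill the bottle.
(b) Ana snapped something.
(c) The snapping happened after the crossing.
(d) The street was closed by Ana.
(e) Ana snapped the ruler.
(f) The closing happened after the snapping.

(a) Not entailed — dropping 'in the hallway' under negation is not valid — the original leaves open that Mei filled the bottle some other way.
(b) Entailed — dropping 'in the studio', 'during the storm' and generalizing the patient leaves a sub-description the original still satisfies.
(c) Not entailed — the narrative places the snapping before the crossing, not after.
(d) Not entailed — Ana closed the box, not the street; the street belongs to the crossing event.
(e) Entailed — every conjunct here is already in the original snapping event.
(f) Entailed — the narrative places the snapping before the closing.

(b), (e), (f)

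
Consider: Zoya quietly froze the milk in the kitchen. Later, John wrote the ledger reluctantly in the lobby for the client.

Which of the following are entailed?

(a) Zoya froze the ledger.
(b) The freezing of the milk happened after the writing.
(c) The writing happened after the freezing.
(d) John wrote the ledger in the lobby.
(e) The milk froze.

(a) Not entailed — Zoya froze the milk, not the ledger; the ledger belongs to the writing event.
(b) Not entailed — the narrative places the freezing before the writing, not after.
(c) Entailed — the narrative places the freezing before the writing.
(d) Entailed — the original entails any weakening of itself; this just drops 'for the client', 'reluctantly'.
(e) Entailed — 'Zoya froze the milk' is causative; it entails the inchoative 'the milk froze'.

(c), (d), (e)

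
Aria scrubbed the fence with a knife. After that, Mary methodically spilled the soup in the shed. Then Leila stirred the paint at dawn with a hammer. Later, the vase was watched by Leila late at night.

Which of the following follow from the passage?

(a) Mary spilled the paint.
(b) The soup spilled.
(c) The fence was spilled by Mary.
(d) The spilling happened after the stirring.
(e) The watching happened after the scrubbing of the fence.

(b), (e)

(a) Not entailed — Mary spilled the soup, not the paint; the paint belongs to the stirring event.
(b) Entailed — 'Mary spilled the soup' is causative; it entails the inchoative 'the soup spilled'.
(c) Not entailed — Mary spilled the soup, not the fence; the fence belongs to the scrubbing event.
(d) Not entailed — the narrative places the spilling before the stirring, not after.
(e) Entailed — the narrative places the scrubbing before the watching.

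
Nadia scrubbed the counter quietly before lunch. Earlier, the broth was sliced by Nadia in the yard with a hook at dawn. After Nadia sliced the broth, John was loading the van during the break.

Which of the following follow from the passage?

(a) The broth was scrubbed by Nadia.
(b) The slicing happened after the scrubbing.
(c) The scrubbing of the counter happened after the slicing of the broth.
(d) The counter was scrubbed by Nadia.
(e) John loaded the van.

(a) Not entailed — Nadia scrubbed the counter, not the broth; the broth belongs to the slicing event.
(b) Not entailed — the narrative places the slicing before the scrubbing, not after.
(c) Entailed — the narrative places the slicing before the scrubbing.
(d) Entailed — every conjunct here is already in the original scrubbing event.
(e) Not entailed — 'was loading' is progressive on an accomplishment; it does not entail the completed 'loaded'.

(c), (d)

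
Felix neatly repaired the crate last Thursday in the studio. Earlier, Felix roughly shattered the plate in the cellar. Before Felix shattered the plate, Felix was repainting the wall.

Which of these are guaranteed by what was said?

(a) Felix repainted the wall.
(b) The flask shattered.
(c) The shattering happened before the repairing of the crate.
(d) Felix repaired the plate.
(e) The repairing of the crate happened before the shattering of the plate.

(a) Not entailed — 'was repainting' is progressive on an accomplishment; it does not entail the completed 'repainted'.
(b) Not entailed — the plate is what shattered, not the flask.
(c) Entailed — the narrative places the shattering before the repairing.
(d) Not entailed — Felix repaired the crate, not the plate; the plate belongs to the shattering event.
(e) Not entailed — the narrative places the shattering before the repairing, not after.

(c)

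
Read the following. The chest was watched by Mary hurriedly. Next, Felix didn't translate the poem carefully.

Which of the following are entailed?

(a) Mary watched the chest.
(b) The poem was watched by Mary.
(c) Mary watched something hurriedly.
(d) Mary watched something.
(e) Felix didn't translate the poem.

(a) Entailed — dropping 'hurriedly' leaves a sub-description the original still satisfies.
(b) Not entailed — Mary watched the chest, not the poem; the poem belongs to the translating event.
(c) Entailed — the original entails any weakening of itself; this just generalizes the patient.
(d) Entailed — this follows by dropping conjuncts from the watching event's description.
(e) Not entailed — dropping 'carefully' under negation is not valid — the original leaves open that Felix translated the poem some other way.

(a), (c), (d)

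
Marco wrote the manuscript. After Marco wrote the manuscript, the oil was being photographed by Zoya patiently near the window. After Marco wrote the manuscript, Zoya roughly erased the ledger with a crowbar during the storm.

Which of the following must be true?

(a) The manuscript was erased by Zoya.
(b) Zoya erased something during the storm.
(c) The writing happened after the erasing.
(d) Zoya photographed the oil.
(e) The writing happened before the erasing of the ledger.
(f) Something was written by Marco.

(b), (e), (f)

(a) Not entailed — Zoya erased the ledger, not the manuscript; the manuscript belongs to the writing event.
(b) Entailed — dropping 'with a crowbar', 'roughly' and generalizing the patient leaves a sub-description the original still satisfies.
(c) Not entailed — the narrative places the writing before the erasing, not after.
(d) Not entailed — 'was photographing' is progressive on an accomplishment; it does not entail the completed 'photographed'.
(e) Entailed — the narrative places the writing before the erasing.
(f) Entailed — generalizing the patient leaves a sub-description the original still satisfies.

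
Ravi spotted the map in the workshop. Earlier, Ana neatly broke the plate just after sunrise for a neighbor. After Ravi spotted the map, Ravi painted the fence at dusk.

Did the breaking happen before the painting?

yes

The narrative orders the breaking before the painting.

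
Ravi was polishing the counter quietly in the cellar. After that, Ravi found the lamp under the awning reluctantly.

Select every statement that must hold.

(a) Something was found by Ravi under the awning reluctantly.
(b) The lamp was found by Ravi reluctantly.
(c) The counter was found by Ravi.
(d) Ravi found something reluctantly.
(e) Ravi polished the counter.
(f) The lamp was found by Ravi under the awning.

(a), (b), (d), (e), (f)

(a) Entailed — the original entails any weakening of itself; this just generalizes the patient.
(b) Entailed — every conjunct here is already in the original finding event.
(c) Not entailed — Ravi found the lamp, not the counter; the counter belongs to the polishing event.
(d) Entailed — the original entails any weakening of itself; this just drops 'under the awning' and generalizes the patient.
(e) Entailed — 'polish' is an activity; 'was polishing' entails that some polishing happened, so 'polished' holds.
(f) Entailed — every conjunct here is already in the original finding event.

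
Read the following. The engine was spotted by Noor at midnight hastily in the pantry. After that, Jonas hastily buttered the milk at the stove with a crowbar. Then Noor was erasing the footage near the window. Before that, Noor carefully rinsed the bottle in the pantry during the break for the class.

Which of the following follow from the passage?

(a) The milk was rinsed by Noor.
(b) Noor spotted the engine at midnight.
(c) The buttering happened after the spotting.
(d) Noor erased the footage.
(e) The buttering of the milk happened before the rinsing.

(a) Not entailed — Noor rinsed the bottle, not the milk; the milk belongs to the buttering event.
(b) Entailed — this follows by dropping conjuncts from the spotting event's description.
(c) Entailed — the narrative places the spotting before the buttering.
(d) Not entailed — 'was erasing' is progressive on an accomplishment; it does not entail the completed 'erased'.
(e) Not entailed — the narrative doesn't order the buttering relative to the rinsing.

(b), (c)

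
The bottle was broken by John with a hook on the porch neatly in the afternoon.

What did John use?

'with a hook' marks the instrument of the breaking event.

a hook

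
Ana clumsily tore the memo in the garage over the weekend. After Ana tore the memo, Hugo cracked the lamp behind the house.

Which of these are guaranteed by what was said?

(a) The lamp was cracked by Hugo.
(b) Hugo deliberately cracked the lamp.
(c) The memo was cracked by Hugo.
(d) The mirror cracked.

(a)

(a) Entailed — this follows by dropping conjuncts from the cracking event's description.
(b) Not entailed — 'deliberately' adds information not in the original event.
(c) Not entailed — Hugo cracked the lamp, not the memo; the memo belongs to the tearing event.
(d) Not entailed — the lamp is what cracked, not the mirror.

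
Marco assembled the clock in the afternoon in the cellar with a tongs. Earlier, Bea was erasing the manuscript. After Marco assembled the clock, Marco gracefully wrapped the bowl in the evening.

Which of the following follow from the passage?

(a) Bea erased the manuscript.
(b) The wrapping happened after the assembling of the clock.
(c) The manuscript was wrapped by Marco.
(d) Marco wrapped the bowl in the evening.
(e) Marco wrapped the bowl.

(b), (d), (e)

(a) Not entailed — 'was erasing' is progressive on an accomplishment; it does not entail the completed 'erased'.
(b) Entailed — the narrative places the assembling before the wrapping.
(c) Not entailed — Marco wrapped the bowl, not the manuscript; the manuscript belongs to the erasing event.
(d) Entailed — this follows by dropping conjuncts from the wrapping event's description.
(e) Entailed — dropping 'in the evening', 'gracefully' leaves a sub-description the original still satisfies.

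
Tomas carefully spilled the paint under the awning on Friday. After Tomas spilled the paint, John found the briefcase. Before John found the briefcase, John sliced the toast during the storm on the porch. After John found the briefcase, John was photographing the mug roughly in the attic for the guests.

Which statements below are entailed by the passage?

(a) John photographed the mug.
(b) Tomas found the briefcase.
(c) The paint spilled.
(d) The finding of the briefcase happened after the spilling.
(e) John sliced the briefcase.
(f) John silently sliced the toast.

(c), (d)

(a) Not entailed — 'was photographing' is progressive on an accomplishment; it does not entail the completed 'photographed'.
(b) Not entailed — the passage has John finding the briefcase, not Tomas.
(c) Entailed — 'Tomas spilled the paint' is causative; it entails the inchoative 'the paint spilled'.
(d) Entailed — the narrative places the spilling before the finding.
(e) Not entailed — John sliced the toast, not the briefcase; the briefcase belongs to the finding event.
(f) Not entailed — 'silently' adds information not in the original event.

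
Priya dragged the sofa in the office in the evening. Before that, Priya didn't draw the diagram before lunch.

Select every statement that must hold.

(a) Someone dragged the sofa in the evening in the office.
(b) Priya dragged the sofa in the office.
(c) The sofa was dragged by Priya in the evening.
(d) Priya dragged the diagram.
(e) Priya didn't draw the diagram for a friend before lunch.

(a) Entailed — the original entails any weakening of itself; this just generalizes the agent.
(b) Entailed — the original entails any weakening of itself; this just drops 'in the evening'.
(c) Entailed — dropping 'in the office' leaves a sub-description the original still satisfies.
(d) Not entailed — Priya dragged the sofa, not the diagram; the diagram belongs to the drawing event.
(e) Entailed — under negation, adding a further restriction is entailed: if no such drawing event occurred, none occurred for a friend either.

(a), (b), (c), (e)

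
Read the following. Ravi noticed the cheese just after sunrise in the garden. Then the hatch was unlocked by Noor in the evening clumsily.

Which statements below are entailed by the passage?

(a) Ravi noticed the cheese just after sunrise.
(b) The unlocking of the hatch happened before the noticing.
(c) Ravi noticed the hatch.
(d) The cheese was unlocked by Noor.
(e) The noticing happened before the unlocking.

(a) Entailed — every conjunct here is already in the original noticing event.
(b) Not entailed — the narrative places the noticing before the unlocking, not after.
(c) Not entailed — Ravi noticed the cheese, not the hatch; the hatch belongs to the unlocking event.
(d) Not entailed — Noor unlocked the hatch, not the cheese; the cheese belongs to the noticing event.
(e) Entailed — the narrative places the noticing before the unlocking.

(a), (e)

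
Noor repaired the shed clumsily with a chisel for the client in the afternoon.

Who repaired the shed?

'Noor' marks the agent of the repairing event.

Noor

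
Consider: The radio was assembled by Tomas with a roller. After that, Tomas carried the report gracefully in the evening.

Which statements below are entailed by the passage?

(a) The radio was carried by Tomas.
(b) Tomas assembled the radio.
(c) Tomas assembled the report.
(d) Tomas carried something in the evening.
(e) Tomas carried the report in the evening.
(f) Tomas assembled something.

(b), (d), (e), (f)

(a) Not entailed — Tomas carried the report, not the radio; the radio belongs to the assembling event.
(b) Entailed — this follows by dropping conjuncts from the assembling event's description.
(c) Not entailed — Tomas assembled the radio, not the report; the report belongs to the carrying event.
(d) Entailed — the original entails any weakening of itself; this just drops 'gracefully' and generalizes the patient.
(e) Entailed — dropping 'gracefully' leaves a sub-description the original still satisfies.
(f) Entailed — this follows by dropping conjuncts from the assembling event's description.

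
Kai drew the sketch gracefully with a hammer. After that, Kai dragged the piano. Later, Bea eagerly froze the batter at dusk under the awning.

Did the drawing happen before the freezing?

yes

The narrative orders the drawing before the freezing.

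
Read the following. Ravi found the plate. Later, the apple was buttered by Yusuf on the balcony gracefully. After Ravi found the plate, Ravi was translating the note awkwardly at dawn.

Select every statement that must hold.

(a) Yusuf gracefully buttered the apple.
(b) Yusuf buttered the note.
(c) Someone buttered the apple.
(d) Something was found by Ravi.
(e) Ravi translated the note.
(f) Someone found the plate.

(a), (c), (d), (f)

(a) Entailed — dropping 'on the balcony' leaves a sub-description the original still satisfies.
(b) Not entailed — Yusuf buttered the apple, not the note; the note belongs to the translating event.
(c) Entailed — this follows by dropping conjuncts from the buttering event's description.
(d) Entailed — the original entails any weakening of itself; this just generalizes the patient.
(e) Not entailed — 'was translating' is progressive on an accomplishment; it does not entail the completed 'translated'.
(f) Entailed — every conjunct here is already in the original finding event.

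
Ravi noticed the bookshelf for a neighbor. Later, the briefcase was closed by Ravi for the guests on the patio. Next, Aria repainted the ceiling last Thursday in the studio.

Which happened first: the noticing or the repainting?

the noticing

The connectives place the noticing before the repainting.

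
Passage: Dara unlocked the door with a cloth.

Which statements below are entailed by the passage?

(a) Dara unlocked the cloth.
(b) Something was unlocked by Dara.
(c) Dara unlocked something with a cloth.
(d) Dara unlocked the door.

(a) Not entailed — the cloth is the instrument, not what was unlocked.
(b) Entailed — every conjunct here is already in the original unlocking event.
(c) Entailed — this follows by dropping conjuncts from the unlocking event's description.
(d) Entailed — this follows by dropping conjuncts from the unlocking event's description.

(b), (c), (d)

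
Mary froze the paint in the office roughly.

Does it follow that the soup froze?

Nothing is said about any soup; only the paint is affected.

no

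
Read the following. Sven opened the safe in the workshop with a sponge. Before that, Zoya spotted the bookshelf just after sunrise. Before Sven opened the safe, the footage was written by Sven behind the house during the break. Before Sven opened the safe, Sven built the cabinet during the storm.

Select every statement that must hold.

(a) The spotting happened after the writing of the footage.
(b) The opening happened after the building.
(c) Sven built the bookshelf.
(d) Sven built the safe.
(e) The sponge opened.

(b)

(a) Not entailed — the narrative doesn't order the writing relative to the spotting.
(b) Entailed — the narrative places the building before the opening.
(c) Not entailed — Sven built the cabinet, not the bookshelf; the bookshelf belongs to the spotting event.
(d) Not entailed — Sven built the cabinet, not the safe; the safe belongs to the opening event.
(e) Not entailed — the safe is what opened, not the sponge.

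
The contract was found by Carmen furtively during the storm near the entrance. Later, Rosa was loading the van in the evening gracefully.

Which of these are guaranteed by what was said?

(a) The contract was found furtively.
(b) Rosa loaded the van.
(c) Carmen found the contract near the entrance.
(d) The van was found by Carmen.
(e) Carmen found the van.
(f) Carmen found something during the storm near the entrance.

(a), (c), (f)

(a) Entailed — the original entails any weakening of itself; this just drops 'during the storm', 'near the entrance' and generalizes the agent.
(b) Not entailed — 'was loading' is progressive on an accomplishment; it does not entail the completed 'loaded'.
(c) Entailed — dropping 'during the storm', 'furtively' leaves a sub-description the original still satisfies.
(d) Not entailed — Carmen found the contract, not the van; the van belongs to the loading event.
(e) Not entailed — Carmen found the contract, not the van; the van belongs to the loading event.
(f) Entailed — this follows by dropping conjuncts from the finding event's description.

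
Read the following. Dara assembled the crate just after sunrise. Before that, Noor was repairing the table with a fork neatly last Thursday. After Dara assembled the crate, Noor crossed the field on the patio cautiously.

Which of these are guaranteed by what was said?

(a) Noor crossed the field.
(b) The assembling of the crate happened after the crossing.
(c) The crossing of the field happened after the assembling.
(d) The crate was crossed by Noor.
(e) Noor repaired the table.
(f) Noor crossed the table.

(a), (c)

(a) Entailed — this follows by dropping conjuncts from the crossing event's description.
(b) Not entailed — the narrative places the assembling before the crossing, not after.
(c) Entailed — the narrative places the assembling before the crossing.
(d) Not entailed — Noor crossed the field, not the crate; the crate belongs to the assembling event.
(e) Not entailed — 'was repairing' is progressive on an accomplishment; it does not entail the completed 'repaired'.
(f) Not entailed — Noor crossed the field, not the table; the table belongs to the repairing event.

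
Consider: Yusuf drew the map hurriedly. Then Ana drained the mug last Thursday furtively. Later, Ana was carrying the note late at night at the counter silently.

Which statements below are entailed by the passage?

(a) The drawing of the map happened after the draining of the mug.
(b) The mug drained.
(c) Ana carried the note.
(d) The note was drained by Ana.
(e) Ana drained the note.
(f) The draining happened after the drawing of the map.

(b), (c), (f)

(a) Not entailed — the narrative places the drawing before the draining, not after.
(b) Entailed — 'Ana drained the mug' is causative; it entails the inchoative 'the mug drained'.
(c) Entailed — 'carry' is an activity; 'was carrying' entails that some carrying happened, so 'carried' holds.
(d) Not entailed — Ana drained the mug, not the note; the note belongs to the carrying event.
(e) Not entailed — Ana drained the mug, not the note; the note belongs to the carrying event.
(f) Entailed — the narrative places the drawing before the draining.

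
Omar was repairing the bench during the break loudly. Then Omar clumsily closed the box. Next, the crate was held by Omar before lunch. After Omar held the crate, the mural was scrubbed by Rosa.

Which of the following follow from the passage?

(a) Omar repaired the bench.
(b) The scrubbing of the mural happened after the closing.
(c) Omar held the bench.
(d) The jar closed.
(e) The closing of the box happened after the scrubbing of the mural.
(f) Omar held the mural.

(a) Not entailed — 'was repairing' is progressive on an accomplishment; it does not entail the completed 'repaired'.
(b) Entailed — the narrative places the closing before the scrubbing.
(c) Not entailed — Omar held the crate, not the bench; the bench belongs to the repairing event.
(d) Not entailed — the box is what closed, not the jar.
(e) Not entailed — the narrative places the closing before the scrubbing, not after.
(f) Not entailed — Omar held the crate, not the mural; the mural belongs to the scrubbing event.

(b)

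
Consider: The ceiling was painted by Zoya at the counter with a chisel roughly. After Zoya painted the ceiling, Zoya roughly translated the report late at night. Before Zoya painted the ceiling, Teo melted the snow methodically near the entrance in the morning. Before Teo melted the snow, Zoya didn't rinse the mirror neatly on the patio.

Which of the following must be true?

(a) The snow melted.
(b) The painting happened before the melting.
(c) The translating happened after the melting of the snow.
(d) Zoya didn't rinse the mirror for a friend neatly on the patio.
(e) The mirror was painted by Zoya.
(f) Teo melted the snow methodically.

(a), (c), (d), (f)

(a) Entailed — 'Teo melted the snow' is causative; it entails the inchoative 'the snow melted'.
(b) Not entailed — the narrative places the melting before the painting, not after.
(c) Entailed — the narrative places the melting before the translating.
(d) Entailed — under negation, adding a further restriction is entailed: if no such rinsing event occurred, none occurred for a friend either.
(e) Not entailed — Zoya painted the ceiling, not the mirror; the mirror belongs to the rinsing event.
(f) Entailed — this follows by dropping conjuncts from the melting event's description.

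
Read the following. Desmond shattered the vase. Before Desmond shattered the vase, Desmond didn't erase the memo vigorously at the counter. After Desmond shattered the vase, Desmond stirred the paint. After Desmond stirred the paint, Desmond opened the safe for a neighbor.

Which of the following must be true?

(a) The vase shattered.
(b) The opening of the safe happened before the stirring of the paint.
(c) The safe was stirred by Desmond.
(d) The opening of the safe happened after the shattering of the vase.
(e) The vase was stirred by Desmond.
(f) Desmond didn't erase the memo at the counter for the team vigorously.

(a) Entailed — 'Desmond shattered the vase' is causative; it entails the inchoative 'the vase shattered'.
(b) Not entailed — the narrative places the stirring before the opening, not after.
(c) Not entailed — Desmond stirred the paint, not the safe; the safe belongs to the opening event.
(d) Entailed — the narrative places the shattering before the opening.
(e) Not entailed — Desmond stirred the paint, not the vase; the vase belongs to the shattering event.
(f) Entailed — under negation, adding a further restriction is entailed: if no such erasing event occurred, none occurred for the team either.

(a), (d), (f)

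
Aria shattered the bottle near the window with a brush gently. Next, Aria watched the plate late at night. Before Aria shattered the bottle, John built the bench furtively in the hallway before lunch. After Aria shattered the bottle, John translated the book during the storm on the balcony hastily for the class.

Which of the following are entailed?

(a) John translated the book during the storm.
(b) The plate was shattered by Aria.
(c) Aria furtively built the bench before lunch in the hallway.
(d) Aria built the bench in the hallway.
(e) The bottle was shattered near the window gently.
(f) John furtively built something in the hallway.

(a), (e), (f)

(a) Entailed — this follows by dropping conjuncts from the translating event's description.
(b) Not entailed — Aria shattered the bottle, not the plate; the plate belongs to the watching event.
(c) Not entailed — the passage has John building the bench, not Aria.
(d) Not entailed — the passage has John building the bench, not Aria.
(e) Entailed — the original entails any weakening of itself; this just drops 'with a brush' and generalizes the agent.
(f) Entailed — dropping 'before lunch' and generalizing the patient leaves a sub-description the original still satisfies.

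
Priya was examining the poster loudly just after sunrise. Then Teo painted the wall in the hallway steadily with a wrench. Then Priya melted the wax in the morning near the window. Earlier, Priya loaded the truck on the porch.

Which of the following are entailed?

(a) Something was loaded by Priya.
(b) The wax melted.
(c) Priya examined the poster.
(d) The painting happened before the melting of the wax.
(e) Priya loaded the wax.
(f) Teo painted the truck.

(a) Entailed — this follows by dropping conjuncts from the loading event's description.
(b) Entailed — 'Priya melted the wax' is causative; it entails the inchoative 'the wax melted'.
(c) Entailed — 'examine' is an activity; 'was examining' entails that some examining happened, so 'examined' holds.
(d) Entailed — the narrative places the painting before the melting.
(e) Not entailed — Priya loaded the truck, not the wax; the wax belongs to the melting event.
(f) Not entailed — Teo painted the wall, not the truck; the truck belongs to the loading event.

(a), (b), (c), (d)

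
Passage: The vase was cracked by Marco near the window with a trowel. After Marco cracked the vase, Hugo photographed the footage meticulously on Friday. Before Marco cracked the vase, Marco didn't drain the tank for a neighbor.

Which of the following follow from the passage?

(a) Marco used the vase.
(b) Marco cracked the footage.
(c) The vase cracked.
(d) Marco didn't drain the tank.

(c)

(a) Not entailed — the vase is the patient, not an instrument — Marco used a trowel.
(b) Not entailed — Marco cracked the vase, not the footage; the footage belongs to the photographing event.
(c) Entailed — 'Marco cracked the vase' is causative; it entails the inchoative 'the vase cracked'.
(d) Not entailed — dropping 'for a neighbor' under negation is not valid — the original leaves open that Marco drained the tank some other way.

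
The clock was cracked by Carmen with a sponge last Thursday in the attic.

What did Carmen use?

'with a sponge' marks the instrument of the cracking event.

a sponge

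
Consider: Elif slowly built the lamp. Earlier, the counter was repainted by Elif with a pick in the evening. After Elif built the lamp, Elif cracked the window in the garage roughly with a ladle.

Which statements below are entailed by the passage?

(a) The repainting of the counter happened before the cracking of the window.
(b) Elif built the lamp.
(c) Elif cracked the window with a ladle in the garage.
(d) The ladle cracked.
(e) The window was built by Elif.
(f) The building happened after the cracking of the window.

(a), (b), (c)

(a) Entailed — the narrative places the repainting before the cracking.
(b) Entailed — the original entails any weakening of itself; this just drops 'slowly'.
(c) Entailed — the original entails any weakening of itself; this just drops 'roughly'.
(d) Not entailed — the window is what cracked, not the ladle.
(e) Not entailed — Elif built the lamp, not the window; the window belongs to the cracking event.
(f) Not entailed — the narrative places the building before the cracking, not after.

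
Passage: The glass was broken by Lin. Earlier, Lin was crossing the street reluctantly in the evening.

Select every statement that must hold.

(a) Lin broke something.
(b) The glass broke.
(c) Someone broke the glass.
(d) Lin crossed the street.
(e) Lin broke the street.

(a), (b), (c)

(a) Entailed — every conjunct here is already in the original breaking event.
(b) Entailed — 'Lin broke the glass' is causative; it entails the inchoative 'the glass broke'.
(c) Entailed — every conjunct here is already in the original breaking event.
(d) Not entailed — 'was crossing' is progressive on an accomplishment; it does not entail the completed 'crossed'.
(e) Not entailed — Lin broke the glass, not the street; the street belongs to the crossing event.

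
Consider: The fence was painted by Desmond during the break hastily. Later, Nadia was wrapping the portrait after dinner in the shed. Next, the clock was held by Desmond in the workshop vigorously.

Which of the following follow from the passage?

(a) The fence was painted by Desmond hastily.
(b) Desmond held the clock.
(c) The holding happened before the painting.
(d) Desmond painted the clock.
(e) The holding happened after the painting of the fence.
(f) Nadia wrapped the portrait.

(a) Entailed — dropping 'during the break' leaves a sub-description the original still satisfies.
(b) Entailed — every conjunct here is already in the original holding event.
(c) Not entailed — the narrative places the painting before the holding, not after.
(d) Not entailed — Desmond painted the fence, not the clock; the clock belongs to the holding event.
(e) Entailed — the narrative places the painting before the holding.
(f) Not entailed — 'was wrapping' is progressive on an accomplishment; it does not entail the completed 'wrapped'.

(a), (b), (e)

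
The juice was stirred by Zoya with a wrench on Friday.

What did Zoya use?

'with a wrench' marks the instrument of the stirring event.

a wrench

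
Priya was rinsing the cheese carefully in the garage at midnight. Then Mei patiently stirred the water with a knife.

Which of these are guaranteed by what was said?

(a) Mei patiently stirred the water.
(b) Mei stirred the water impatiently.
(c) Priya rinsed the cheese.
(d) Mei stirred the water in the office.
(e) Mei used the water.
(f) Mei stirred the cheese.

(a) Entailed — the original entails any weakening of itself; this just drops 'with a knife'.
(b) Not entailed — 'impatiently' adds a manner not in (and inconsistent with) the original.
(c) Entailed — 'rinse' is an activity; 'was rinsing' entails that some rinsing happened, so 'rinsed' holds.
(d) Not entailed — 'in the office' adds information not in the original event.
(e) Not entailed — the water is the patient, not an instrument — Mei used a knife.
(f) Not entailed — Mei stirred the water, not the cheese; the cheese belongs to the rinsing event.

(a), (c)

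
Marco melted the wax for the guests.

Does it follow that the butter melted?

Nothing is said about any butter; only the wax is affected.

no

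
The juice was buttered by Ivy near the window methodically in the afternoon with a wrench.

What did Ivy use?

a wrench

'with a wrench' marks the instrument of the buttering event.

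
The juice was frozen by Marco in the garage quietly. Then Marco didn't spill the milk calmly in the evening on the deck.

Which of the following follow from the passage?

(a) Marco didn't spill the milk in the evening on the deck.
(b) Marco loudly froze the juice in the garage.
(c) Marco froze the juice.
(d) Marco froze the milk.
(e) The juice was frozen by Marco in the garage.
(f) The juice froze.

(c), (e), (f)

(a) Not entailed — dropping 'calmly' under negation is not valid — the original leaves open that Marco spilled the milk some other way.
(b) Not entailed — 'loudly' adds a manner not in (and inconsistent with) the original.
(c) Entailed — the original entails any weakening of itself; this just drops 'quietly', 'in the garage'.
(d) Not entailed — Marco froze the juice, not the milk; the milk belongs to the spilling event.
(e) Entailed — the original entails any weakening of itself; this just drops 'quietly'.
(f) Entailed — 'Marco froze the juice' is causative; it entails the inchoative 'the juice froze'.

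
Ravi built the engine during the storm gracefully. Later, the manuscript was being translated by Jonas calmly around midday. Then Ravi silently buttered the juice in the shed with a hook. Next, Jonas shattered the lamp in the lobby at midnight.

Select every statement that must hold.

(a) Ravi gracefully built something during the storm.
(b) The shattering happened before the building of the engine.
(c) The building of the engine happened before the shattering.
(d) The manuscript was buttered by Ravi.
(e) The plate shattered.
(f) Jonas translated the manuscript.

(a), (c)

(a) Entailed — generalizing the patient leaves a sub-description the original still satisfies.
(b) Not entailed — the narrative places the building before the shattering, not after.
(c) Entailed — the narrative places the building before the shattering.
(d) Not entailed — Ravi buttered the juice, not the manuscript; the manuscript belongs to the translating event.
(e) Not entailed — the lamp is what shattered, not the plate.
(f) Not entailed — 'was translating' is progressive on an accomplishment; it does not entail the completed 'translated'.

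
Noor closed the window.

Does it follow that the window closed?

'Noor closed the window' is the causative; it entails the inchoative 'the window closed'.

yes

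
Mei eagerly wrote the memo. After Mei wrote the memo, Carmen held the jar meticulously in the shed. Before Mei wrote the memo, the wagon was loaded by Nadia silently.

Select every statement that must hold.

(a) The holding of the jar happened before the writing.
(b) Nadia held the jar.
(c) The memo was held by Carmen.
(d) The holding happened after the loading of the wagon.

(d)

(a) Not entailed — the narrative places the writing before the holding, not after.
(b) Not entailed — the passage has Carmen holding the jar, not Nadia.
(c) Not entailed — Carmen held the jar, not the memo; the memo belongs to the writing event.
(d) Entailed — the narrative places the loading before the holding.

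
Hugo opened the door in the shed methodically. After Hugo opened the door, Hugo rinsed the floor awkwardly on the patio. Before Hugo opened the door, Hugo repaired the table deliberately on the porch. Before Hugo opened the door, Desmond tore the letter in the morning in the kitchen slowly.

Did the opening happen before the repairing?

The narrative orders the repairing before the opening.

no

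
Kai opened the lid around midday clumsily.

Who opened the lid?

Kai

'Kai' marks the agent of the opening event.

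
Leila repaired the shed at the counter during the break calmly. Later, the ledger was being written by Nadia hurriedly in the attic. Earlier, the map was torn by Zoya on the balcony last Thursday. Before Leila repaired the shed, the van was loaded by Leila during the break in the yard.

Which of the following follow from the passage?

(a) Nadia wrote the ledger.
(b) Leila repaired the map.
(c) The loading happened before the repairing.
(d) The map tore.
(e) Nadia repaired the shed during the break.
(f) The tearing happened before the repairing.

(c), (d)

(a) Not entailed — 'was writing' is progressive on an accomplishment; it does not entail the completed 'wrote'.
(b) Not entailed — Leila repaired the shed, not the map; the map belongs to the tearing event.
(c) Entailed — the narrative places the loading before the repairing.
(d) Entailed — 'Zoya tore the map' is causative; it entails the inchoative 'the map tore'.
(e) Not entailed — the passage has Leila repairing the shed, not Nadia.
(f) Not entailed — the narrative doesn't order the tearing relative to the repairing.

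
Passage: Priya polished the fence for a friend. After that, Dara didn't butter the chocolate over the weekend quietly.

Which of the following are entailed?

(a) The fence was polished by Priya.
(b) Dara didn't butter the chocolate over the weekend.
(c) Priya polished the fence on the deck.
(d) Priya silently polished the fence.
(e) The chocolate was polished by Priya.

(a) Entailed — this follows by dropping conjuncts from the polishing event's description.
(b) Not entailed — dropping 'quietly' under negation is not valid — the original leaves open that Dara buttered the chocolate some other way.
(c) Not entailed — 'on the deck' adds information not in the original event.
(d) Not entailed — 'silently' adds information not in the original event.
(e) Not entailed — Priya polished the fence, not the chocolate; the chocolate belongs to the buttering event.

(a)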